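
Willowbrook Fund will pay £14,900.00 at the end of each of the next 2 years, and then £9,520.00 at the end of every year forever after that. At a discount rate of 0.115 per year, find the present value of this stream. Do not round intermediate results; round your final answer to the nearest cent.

PV of 2-year annuity: £14,900.00 × [1 − (1+0.115)^−2] / 0.115 = 25348.18717
Perpetuity value at year 2: £9,520.00 / 0.115 = 82782.60870
PV of perpetuity: 82782.60870 / (1+0.115)^2 = 66586.98843
Total PV = 25348.18717 + 66586.98843 = 91935.17561

£91935.18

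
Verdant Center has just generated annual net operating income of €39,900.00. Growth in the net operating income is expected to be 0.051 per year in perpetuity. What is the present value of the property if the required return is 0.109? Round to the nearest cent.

€723015.52

D₁ = D₀ × (1 + g) = €39,900.00 × 1.051 = €41,934.9000
Growing perpetuity: P = D₁ / (r − g) = €41,934.9000 / (0.109 − 0.051) = €723,015.52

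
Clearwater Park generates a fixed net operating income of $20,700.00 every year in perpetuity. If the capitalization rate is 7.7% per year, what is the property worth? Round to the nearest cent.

$268831.17

Level perpetuity: PV = C / r = $20,700.00 / 0.077 = $268,831.17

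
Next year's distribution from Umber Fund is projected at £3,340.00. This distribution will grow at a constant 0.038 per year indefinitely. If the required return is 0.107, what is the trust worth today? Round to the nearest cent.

£48405.80

Growing perpetuity: P = D₁ / (r − g) = £3,340.0000 / (0.107 − 0.038) = £48,405.80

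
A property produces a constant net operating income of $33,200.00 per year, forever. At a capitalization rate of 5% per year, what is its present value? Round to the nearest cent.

$664000.00

Level perpetuity: PV = C / r = $33,200.00 / 0.05 = $664,000.00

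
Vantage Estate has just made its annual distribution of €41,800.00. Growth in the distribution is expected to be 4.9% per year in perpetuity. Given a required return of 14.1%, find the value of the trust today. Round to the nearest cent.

D₁ = D₀ × (1 + g) = €41,800.00 × 1.049 = €43,848.2000
Growing perpetuity: P = D₁ / (r − g) = €43,848.2000 / (0.141 − 0.049) = €476,610.87

€476610.87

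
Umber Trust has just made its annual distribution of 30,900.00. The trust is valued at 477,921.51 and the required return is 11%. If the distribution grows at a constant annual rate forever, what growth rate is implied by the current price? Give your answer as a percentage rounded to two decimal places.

4.26%

P = D₀(1+g)/(r−g) ⇒ P(r−g) = D₀(1+g) ⇒ g(P+D₀) = P·r − D₀
g = (P·r − D₀)/(P + D₀) = (477,921.51×0.11 − 30,900.00) / (477,921.51 + 30,900.00) = 0.042591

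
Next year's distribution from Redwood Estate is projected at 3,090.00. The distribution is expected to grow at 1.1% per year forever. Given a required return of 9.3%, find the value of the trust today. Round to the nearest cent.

Growing perpetuity: P = D₁ / (r − g) = 3,090.0000 / (0.093 − 0.011) = 37,682.93

37682.93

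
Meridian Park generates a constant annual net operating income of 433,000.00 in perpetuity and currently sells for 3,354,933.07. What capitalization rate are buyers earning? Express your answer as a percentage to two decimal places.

12.91%

P = C/r ⇒ r = C/P = 433,000.00/3,354,933.07 = 0.129064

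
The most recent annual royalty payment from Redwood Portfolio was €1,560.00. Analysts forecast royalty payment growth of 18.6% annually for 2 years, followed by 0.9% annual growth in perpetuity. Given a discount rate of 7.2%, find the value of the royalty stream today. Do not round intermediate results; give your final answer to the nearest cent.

D_1 = 1850.16000
D_2 = 2194.28976
Terminal value at year 2: TV = D_2×(1+g_2)/(r−g_2) = 2214.03837/0.063 = 35143.46616
P_0 = D_1/(1+r)^1 + D_2/(1+r)^2 + TV/(1+r)^2
    = 1725.89552 + 1909.43292 + 30581.23517 = 34216.56361

€34216.56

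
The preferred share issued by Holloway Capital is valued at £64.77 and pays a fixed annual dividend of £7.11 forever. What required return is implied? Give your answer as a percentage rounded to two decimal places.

P = C/r ⇒ r = C/P = £7.11/£64.77 = 0.109773

10.98%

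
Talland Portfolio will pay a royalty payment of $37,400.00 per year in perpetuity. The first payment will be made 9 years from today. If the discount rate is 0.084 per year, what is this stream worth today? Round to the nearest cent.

Value at end of year 8: C / r = $37,400.00 / 0.084 = $445,238.0952
Discount to today: PV = $445,238.0952 / (1 + 0.084)^8 = $445,238.0952 / 1.906489 = $233,538.27

$233538.27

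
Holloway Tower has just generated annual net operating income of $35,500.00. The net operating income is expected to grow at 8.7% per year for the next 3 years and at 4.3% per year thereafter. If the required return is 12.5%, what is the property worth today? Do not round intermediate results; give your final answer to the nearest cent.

$506780.48

D_1 = 38588.50000
D_2 = 41945.69950
D_3 = 45594.97536
Terminal value at year 3: TV = D_3×(1+g_2)/(r−g_2) = 47555.55930/0.082 = 579945.84508
P_0 = D_1/(1+r)^1 + D_2/(1+r)^2 + D_3/(1+r)^3 + TV/(1+r)^3
    = 34300.88889 + 33142.28109 + 32022.80848 + 407314.50299 = 506780.48145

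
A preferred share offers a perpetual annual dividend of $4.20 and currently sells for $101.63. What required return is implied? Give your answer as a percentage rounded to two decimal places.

P = C/r ⇒ r = C/P = $4.20/$101.63 = 0.041326

4.13%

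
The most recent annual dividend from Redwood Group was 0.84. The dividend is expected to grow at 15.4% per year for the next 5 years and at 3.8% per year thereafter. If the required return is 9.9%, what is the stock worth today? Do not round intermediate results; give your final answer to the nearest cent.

23.12

D_1 = 0.96936
D_2 = 1.11864
D_3 = 1.29091
D_4 = 1.48971
D_5 = 1.71913
Terminal value at year 5: TV = D_5×(1+g_2)/(r−g_2) = 1.78446/0.061 = 29.25337
P_0 = D_1/(1+r)^1 + D_2/(1+r)^2 + D_3/(1+r)^3 + D_4/(1+r)^4 + D_5/(1+r)^5 + TV/(1+r)^5
    = 0.88204 + 0.92618 + 0.97253 + 1.02120 + 1.07231 + 18.24683 = 23.12109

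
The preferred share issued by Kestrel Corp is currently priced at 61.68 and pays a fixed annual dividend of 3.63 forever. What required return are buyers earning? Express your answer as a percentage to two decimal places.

5.89%

P = C/r ⇒ r = C/P = 3.63/61.68 = 0.058852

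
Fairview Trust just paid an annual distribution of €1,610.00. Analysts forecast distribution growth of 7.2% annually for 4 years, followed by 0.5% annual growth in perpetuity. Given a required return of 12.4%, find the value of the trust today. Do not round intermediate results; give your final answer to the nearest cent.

€16978.99

D_1 = 1725.92000
D_2 = 1850.18624
D_3 = 1983.39965
D_4 = 2126.20442
Terminal value at year 4: TV = D_4×(1+g_2)/(r−g_2) = 2136.83545/0.119 = 17956.60039
P_0 = D_1/(1+r)^1 + D_2/(1+r)^2 + D_3/(1+r)^3 + D_4/(1+r)^4 + TV/(1+r)^4
    = 1535.51601 + 1464.47791 + 1396.72626 + 1332.10903 + 11250.16450 = 16978.99372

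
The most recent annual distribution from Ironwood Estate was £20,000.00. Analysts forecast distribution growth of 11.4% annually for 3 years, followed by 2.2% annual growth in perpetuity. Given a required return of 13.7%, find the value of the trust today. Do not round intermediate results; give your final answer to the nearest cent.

£224774.70

D_1 = 22280.00000
D_2 = 24819.92000
D_3 = 27649.39088
Terminal value at year 3: TV = D_3×(1+g_2)/(r−g_2) = 28257.67748/0.115 = 245718.93460
P_0 = D_1/(1+r)^1 + D_2/(1+r)^2 + D_3/(1+r)^3 + TV/(1+r)^3
    = 19595.42656 + 19199.03711 + 18810.66608 + 167169.57162 = 224774.70137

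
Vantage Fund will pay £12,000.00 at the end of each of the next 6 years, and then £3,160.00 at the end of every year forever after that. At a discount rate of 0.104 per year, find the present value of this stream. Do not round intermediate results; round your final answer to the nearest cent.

£68437.98

PV of 6-year annuity: £12,000.00 × [1 − (1+0.104)^−6] / 0.104 = 51656.14915
Perpetuity value at year 6: £3,160.00 / 0.104 = 30384.61538
PV of perpetuity: 30384.61538 / (1+0.104)^6 = 16781.82944
Total PV = 51656.14915 + 16781.82944 = 68437.97859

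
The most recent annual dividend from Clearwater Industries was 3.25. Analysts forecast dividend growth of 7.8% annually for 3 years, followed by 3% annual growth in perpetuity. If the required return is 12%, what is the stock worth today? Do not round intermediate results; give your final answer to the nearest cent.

D_1 = 3.50350
D_2 = 3.77677
D_3 = 4.07136
Terminal value at year 3: TV = D_3×(1+g_2)/(r−g_2) = 4.19350/0.09 = 46.59447
P_0 = D_1/(1+r)^1 + D_2/(1+r)^2 + D_3/(1+r)^3 + TV/(1+r)^3
    = 3.12812 + 3.01082 + 2.89791 + 33.16502 = 42.20188

42.20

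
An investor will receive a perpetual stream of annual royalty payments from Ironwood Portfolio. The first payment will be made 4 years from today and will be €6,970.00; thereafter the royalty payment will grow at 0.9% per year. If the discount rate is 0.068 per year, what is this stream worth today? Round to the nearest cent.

Value at end of year 3: C₁ / (r − g) = €6,970.00 / (0.068 − 0.009) = €118,135.5932
Discount to today: PV = €118,135.5932 / (1 + 0.068)^3 = €118,135.5932 / 1.218186 = €96,976.61

€96976.61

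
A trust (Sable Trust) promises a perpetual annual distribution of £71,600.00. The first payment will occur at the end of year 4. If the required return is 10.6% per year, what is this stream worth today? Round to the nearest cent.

Value at end of year 3: C / r = £71,600.00 / 0.106 = £675,471.6981
Discount to today: PV = £675,471.6981 / (1 + 0.106)^3 = £675,471.6981 / 1.352899 = £499,277.25

£499277.25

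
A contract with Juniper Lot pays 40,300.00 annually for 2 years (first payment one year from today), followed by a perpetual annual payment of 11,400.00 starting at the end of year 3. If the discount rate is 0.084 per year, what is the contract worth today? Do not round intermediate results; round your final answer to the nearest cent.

186969.37

PV of 2-year annuity: 40,300.00 × [1 − (1+0.084)^−2] / 0.084 = 71473.35957
Perpetuity value at year 2: 11,400.00 / 0.084 = 135714.28571
PV of perpetuity: 135714.28571 / (1+0.084)^2 = 115496.01527
Total PV = 71473.35957 + 115496.01527 = 186969.37483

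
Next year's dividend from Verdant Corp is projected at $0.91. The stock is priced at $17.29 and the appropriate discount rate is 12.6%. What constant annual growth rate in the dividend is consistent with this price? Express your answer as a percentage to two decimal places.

7.34%

P = D₁/(r−g) ⇒ g = r − D₁/P = 0.126 − $0.91/$17.29 = 0.073368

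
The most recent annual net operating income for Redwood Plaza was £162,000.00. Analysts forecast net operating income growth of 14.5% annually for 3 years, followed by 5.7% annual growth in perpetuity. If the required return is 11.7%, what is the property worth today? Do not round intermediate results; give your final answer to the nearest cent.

D_1 = 185490.00000
D_2 = 212386.05000
D_3 = 243182.02725
Terminal value at year 3: TV = D_3×(1+g_2)/(r−g_2) = 257043.40280/0.06 = 4284056.71339
P_0 = D_1/(1+r)^1 + D_2/(1+r)^2 + D_3/(1+r)^3 + TV/(1+r)^3
    = 166060.87735 + 170223.54930 + 174490.56754 + 3073942.16489 = 3584717.15908

£3584717.16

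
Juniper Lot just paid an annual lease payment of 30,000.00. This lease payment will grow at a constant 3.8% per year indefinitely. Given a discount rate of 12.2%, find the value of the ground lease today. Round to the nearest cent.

370714.29

D₁ = D₀ × (1 + g) = 30,000.00 × 1.038 = 31,140.0000
Growing perpetuity: P = D₁ / (r − g) = 31,140.0000 / (0.122 − 0.038) = 370,714.29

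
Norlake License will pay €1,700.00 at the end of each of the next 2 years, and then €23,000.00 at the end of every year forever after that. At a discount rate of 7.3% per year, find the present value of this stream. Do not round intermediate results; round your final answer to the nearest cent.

€276717.25

PV of 2-year annuity: €1,700.00 × [1 − (1+0.073)^−2] / 0.073 = 3060.89745
Perpetuity value at year 2: €23,000.00 / 0.073 = 315068.49315
PV of perpetuity: 315068.49315 / (1+0.073)^2 = 273656.35118
Total PV = 3060.89745 + 273656.35118 = 276717.24863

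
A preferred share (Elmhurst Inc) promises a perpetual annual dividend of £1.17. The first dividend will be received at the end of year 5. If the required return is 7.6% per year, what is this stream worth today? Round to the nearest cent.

£11.48

Value at end of year 4: C / r = £1.17 / 0.076 = £15.3947
Discount to today: PV = £15.3947 / (1 + 0.076)^4 = £15.3947 / 1.340445 = £11.48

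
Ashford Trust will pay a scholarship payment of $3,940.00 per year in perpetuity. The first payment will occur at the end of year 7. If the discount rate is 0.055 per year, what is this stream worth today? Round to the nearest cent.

$51953.97

Value at end of year 6: C / r = $3,940.00 / 0.055 = $71,636.3636
Discount to today: PV = $71,636.3636 / (1 + 0.055)^6 = $71,636.3636 / 1.378843 = $51,953.97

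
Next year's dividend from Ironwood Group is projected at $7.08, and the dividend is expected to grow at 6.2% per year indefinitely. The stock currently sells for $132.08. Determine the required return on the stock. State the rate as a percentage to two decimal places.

11.56%

P = D₁/(r − g) ⇒ r = D₁/P + g = $7.0800/$132.08 + 0.062 = 0.053604 + 0.062 = 0.115604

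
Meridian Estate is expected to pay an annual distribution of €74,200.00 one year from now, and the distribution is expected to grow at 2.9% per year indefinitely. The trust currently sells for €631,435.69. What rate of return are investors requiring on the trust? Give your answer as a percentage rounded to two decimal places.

14.65%

P = D₁/(r − g) ⇒ r = D₁/P + g = €74,200.0000/€631,435.69 + 0.029 = 0.117510 + 0.029 = 0.146510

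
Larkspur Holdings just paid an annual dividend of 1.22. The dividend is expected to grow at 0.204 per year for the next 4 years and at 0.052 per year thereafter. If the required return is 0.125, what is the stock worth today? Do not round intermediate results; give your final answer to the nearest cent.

D_1 = 1.46888
D_2 = 1.76853
D_3 = 2.12931
D_4 = 2.56369
Terminal value at year 4: TV = D_4×(1+g_2)/(r−g_2) = 2.69700/0.073 = 36.94525
P_0 = D_1/(1+r)^1 + D_2/(1+r)^2 + D_3/(1+r)^3 + D_4/(1+r)^4 + TV/(1+r)^4
    = 1.30567 + 1.39736 + 1.49548 + 1.60050 + 23.06474 = 28.86375

28.86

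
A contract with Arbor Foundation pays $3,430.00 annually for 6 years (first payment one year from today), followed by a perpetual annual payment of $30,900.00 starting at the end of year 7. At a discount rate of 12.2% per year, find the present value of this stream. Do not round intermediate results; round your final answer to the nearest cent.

PV of 6-year annuity: $3,430.00 × [1 − (1+0.122)^−6] / 0.122 = 14022.60765
Perpetuity value at year 6: $30,900.00 / 0.122 = 253278.68852
PV of perpetuity: 253278.68852 / (1+0.122)^6 = 126952.57297
Total PV = 14022.60765 + 126952.57297 = 140975.18062

$140975.18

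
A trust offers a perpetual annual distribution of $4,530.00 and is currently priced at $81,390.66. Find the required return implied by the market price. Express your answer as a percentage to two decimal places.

P = C/r ⇒ r = C/P = $4,530.00/$81,390.66 = 0.055657

5.57%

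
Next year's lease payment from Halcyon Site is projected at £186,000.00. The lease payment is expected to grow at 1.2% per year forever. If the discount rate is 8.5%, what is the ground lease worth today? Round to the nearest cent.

Growing perpetuity: P = D₁ / (r − g) = £186,000.0000 / (0.085 − 0.012) = £2,547,945.21

£2547945.21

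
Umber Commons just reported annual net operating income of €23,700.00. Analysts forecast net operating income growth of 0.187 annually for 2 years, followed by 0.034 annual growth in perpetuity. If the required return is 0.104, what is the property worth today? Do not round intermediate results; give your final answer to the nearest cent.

€457580.21

D_1 = 28131.90000
D_2 = 33392.56530
Terminal value at year 2: TV = D_2×(1+g_2)/(r−g_2) = 34527.91252/0.07 = 493255.89315
P_0 = D_1/(1+r)^1 + D_2/(1+r)^2 + TV/(1+r)^2
    = 25481.79348 + 27397.54426 + 404700.86801 = 457580.20575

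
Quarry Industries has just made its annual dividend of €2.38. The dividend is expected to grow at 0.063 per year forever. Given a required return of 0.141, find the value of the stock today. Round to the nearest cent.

€32.44

D₁ = D₀ × (1 + g) = €2.38 × 1.063 = €2.5299
Growing perpetuity: P = D₁ / (r − g) = €2.5299 / (0.141 − 0.063) = €32.44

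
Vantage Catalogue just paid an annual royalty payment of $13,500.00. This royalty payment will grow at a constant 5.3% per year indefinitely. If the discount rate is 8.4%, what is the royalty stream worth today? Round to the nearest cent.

D₁ = D₀ × (1 + g) = $13,500.00 × 1.053 = $14,215.5000
Growing perpetuity: P = D₁ / (r − g) = $14,215.5000 / (0.084 − 0.053) = $458,564.52

$458564.52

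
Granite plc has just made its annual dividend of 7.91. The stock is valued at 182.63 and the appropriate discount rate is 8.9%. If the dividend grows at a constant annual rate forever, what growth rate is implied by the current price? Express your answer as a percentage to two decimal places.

4.38%

P = D₀(1+g)/(r−g) ⇒ P(r−g) = D₀(1+g) ⇒ g(P+D₀) = P·r − D₀
g = (P·r − D₀)/(P + D₀) = (182.63×0.089 − 7.91) / (182.63 + 7.91) = 0.043792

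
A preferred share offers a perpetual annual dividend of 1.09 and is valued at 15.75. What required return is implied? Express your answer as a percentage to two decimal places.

P = C/r ⇒ r = C/P = 1.09/15.75 = 0.069206

6.92%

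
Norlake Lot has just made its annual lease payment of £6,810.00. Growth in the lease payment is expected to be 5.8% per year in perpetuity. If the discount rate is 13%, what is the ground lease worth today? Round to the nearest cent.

D₁ = D₀ × (1 + g) = £6,810.00 × 1.058 = £7,204.9800
Growing perpetuity: P = D₁ / (r − g) = £7,204.9800 / (0.13 − 0.058) = £100,069.17

£100069.17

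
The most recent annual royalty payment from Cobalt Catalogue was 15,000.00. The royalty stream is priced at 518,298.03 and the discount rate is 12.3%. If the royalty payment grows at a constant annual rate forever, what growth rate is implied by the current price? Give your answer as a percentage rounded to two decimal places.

P = D₀(1+g)/(r−g) ⇒ P(r−g) = D₀(1+g) ⇒ g(P+D₀) = P·r − D₀
g = (P·r − D₀)/(P + D₀) = (518,298.03×0.123 − 15,000.00) / (518,298.03 + 15,000.00) = 0.091414

9.14%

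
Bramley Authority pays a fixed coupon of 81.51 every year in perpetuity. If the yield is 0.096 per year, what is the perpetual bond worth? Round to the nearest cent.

Level perpetuity: PV = C / r = 81.51 / 0.096 = 849.06

849.06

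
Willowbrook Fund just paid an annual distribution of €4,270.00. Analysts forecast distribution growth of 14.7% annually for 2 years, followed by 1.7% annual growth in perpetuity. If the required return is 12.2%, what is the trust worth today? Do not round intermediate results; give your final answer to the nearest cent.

€52049.13

D_1 = 4897.69000
D_2 = 5617.65043
Terminal value at year 2: TV = D_2×(1+g_2)/(r−g_2) = 5713.15049/0.105 = 54410.95702
P_0 = D_1/(1+r)^1 + D_2/(1+r)^2 + TV/(1+r)^2
    = 4365.14260 + 4462.40514 + 43221.58120 = 52049.12894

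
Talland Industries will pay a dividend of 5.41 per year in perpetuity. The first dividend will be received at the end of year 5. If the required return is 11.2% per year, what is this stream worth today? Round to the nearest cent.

31.59

Value at end of year 4: C / r = 5.41 / 0.112 = 48.3036
Discount to today: PV = 48.3036 / (1 + 0.112)^4 = 48.3036 / 1.529041 = 31.59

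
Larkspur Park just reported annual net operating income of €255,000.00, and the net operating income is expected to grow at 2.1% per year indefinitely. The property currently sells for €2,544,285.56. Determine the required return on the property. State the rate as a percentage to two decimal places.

D₁ = €255,000.00 × 1.021 = €260,355.0000
P = D₁/(r − g) ⇒ r = D₁/P + g = €260,355.0000/€2,544,285.56 + 0.021 = 0.102329 + 0.021 = 0.123329

12.33%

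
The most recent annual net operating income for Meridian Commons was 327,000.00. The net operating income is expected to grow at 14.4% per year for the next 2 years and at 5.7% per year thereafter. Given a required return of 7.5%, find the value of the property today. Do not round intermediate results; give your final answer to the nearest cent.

22464612.71

D_1 = 374088.00000
D_2 = 427956.67200
Terminal value at year 2: TV = D_2×(1+g_2)/(r−g_2) = 452350.20230/0.018 = 25130566.79467
P_0 = D_1/(1+r)^1 + D_2/(1+r)^2 + TV/(1+r)^2
    = 347988.83721 + 370324.86490 + 21746299.01107 = 22464612.71318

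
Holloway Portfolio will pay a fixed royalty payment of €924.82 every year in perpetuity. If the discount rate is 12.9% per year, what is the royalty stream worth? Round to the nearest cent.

€7169.15

Level perpetuity: PV = C / r = €924.82 / 0.129 = €7,169.15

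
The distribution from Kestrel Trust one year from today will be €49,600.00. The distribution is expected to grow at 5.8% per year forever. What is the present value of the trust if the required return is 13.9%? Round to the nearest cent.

Growing perpetuity: P = D₁ / (r − g) = €49,600.0000 / (0.139 − 0.058) = €612,345.68

€612345.68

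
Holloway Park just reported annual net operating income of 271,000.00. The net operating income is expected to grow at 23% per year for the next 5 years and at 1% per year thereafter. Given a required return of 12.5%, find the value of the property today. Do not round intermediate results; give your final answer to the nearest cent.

D_1 = 333330.00000
D_2 = 409995.90000
D_3 = 504294.95700
D_4 = 620282.79711
D_5 = 762947.84045
Terminal value at year 5: TV = D_5×(1+g_2)/(r−g_2) = 770577.31885/0.115 = 6700672.33782
P_0 = D_1/(1+r)^1 + D_2/(1+r)^2 + D_3/(1+r)^3 + D_4/(1+r)^4 + D_5/(1+r)^5 + TV/(1+r)^5
    = 296293.33333 + 323947.37778 + 354182.46637 + 387239.49656 + 423381.84958 + 3718397.11368 = 5503441.63731

5503441.64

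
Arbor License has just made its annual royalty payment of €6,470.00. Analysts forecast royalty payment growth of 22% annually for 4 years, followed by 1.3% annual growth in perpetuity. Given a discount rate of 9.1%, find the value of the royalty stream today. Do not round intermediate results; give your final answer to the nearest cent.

D_1 = 7893.40000
D_2 = 9629.94800
D_3 = 11748.53656
D_4 = 14333.21460
Terminal value at year 4: TV = D_4×(1+g_2)/(r−g_2) = 14519.54639/0.078 = 186148.03068
P_0 = D_1/(1+r)^1 + D_2/(1+r)^2 + D_3/(1+r)^3 + D_4/(1+r)^4 + TV/(1+r)^4
    = 7235.01375 + 8090.48284 + 9047.10271 + 10116.83346 + 131389.13204 = 165878.56480

€165878.56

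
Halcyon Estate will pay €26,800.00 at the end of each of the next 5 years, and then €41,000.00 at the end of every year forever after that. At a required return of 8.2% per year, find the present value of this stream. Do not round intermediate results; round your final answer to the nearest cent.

€443601.13

PV of 5-year annuity: €26,800.00 × [1 − (1+0.082)^−5] / 0.082 = 106442.94593
Perpetuity value at year 5: €41,000.00 / 0.082 = 500000.00000
PV of perpetuity: 500000.00000 / (1+0.082)^5 = 337158.17974
Total PV = 106442.94593 + 337158.17974 = 443601.12566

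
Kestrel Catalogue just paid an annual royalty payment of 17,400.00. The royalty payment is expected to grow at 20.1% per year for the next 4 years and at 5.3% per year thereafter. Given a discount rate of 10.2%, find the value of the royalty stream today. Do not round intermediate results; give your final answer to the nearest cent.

D_1 = 20897.40000
D_2 = 25097.77740
D_3 = 30142.43066
D_4 = 36201.05922
Terminal value at year 4: TV = D_4×(1+g_2)/(r−g_2) = 38119.71536/0.049 = 777953.37466
P_0 = D_1/(1+r)^1 + D_2/(1+r)^2 + D_3/(1+r)^3 + D_4/(1+r)^4 + TV/(1+r)^4
    = 18963.15789 + 20666.74467 + 22523.37600 + 24546.80089 + 527505.74153 = 614205.82099

614205.82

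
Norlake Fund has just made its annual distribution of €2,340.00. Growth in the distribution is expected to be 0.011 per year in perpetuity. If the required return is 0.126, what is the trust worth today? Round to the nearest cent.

D₁ = D₀ × (1 + g) = €2,340.00 × 1.011 = €2,365.7400
Growing perpetuity: P = D₁ / (r − g) = €2,365.7400 / (0.126 − 0.011) = €20,571.65

€20571.65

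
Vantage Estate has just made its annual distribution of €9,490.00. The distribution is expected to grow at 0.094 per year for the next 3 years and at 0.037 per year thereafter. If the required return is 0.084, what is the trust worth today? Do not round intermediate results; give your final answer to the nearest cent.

D_1 = 10382.06000
D_2 = 11357.97364
D_3 = 12425.62316
Terminal value at year 3: TV = D_3×(1+g_2)/(r−g_2) = 12885.37122/0.047 = 274156.83445
P_0 = D_1/(1+r)^1 + D_2/(1+r)^2 + D_3/(1+r)^3 + TV/(1+r)^3
    = 9577.54613 + 9665.89987 + 9755.06869 + 215234.17514 = 244232.68983

€244232.69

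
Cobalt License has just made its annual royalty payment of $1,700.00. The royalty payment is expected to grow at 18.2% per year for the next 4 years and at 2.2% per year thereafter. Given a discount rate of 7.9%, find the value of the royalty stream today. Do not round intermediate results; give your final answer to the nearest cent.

$52479.64

D_1 = 2009.40000
D_2 = 2375.11080
D_3 = 2807.38097
D_4 = 3318.32430
Terminal value at year 4: TV = D_4×(1+g_2)/(r−g_2) = 3391.32744/0.057 = 59496.97256
P_0 = D_1/(1+r)^1 + D_2/(1+r)^2 + D_3/(1+r)^3 + D_4/(1+r)^4 + TV/(1+r)^4
    = 1862.27989 + 2040.05081 + 2234.79153 + 2448.12196 + 43894.39717 = 52479.64136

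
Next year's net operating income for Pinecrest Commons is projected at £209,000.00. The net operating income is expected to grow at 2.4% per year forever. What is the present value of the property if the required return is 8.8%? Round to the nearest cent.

£3265625.00

Growing perpetuity: P = D₁ / (r − g) = £209,000.0000 / (0.088 − 0.024) = £3,265,625.00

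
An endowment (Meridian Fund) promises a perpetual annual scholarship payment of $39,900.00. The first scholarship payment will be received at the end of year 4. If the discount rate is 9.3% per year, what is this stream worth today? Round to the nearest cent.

$328571.18

Value at end of year 3: C / r = $39,900.00 / 0.093 = $429,032.2581
Discount to today: PV = $429,032.2581 / (1 + 0.093)^3 = $429,032.2581 / 1.305751 = $328,571.18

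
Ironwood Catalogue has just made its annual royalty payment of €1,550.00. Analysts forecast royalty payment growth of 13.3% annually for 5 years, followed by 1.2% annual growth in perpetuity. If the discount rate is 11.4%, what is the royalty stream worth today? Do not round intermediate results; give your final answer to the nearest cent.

D_1 = 1756.15000
D_2 = 1989.71795
D_3 = 2254.35044
D_4 = 2554.17905
D_5 = 2893.88486
Terminal value at year 5: TV = D_5×(1+g_2)/(r−g_2) = 2928.61148/0.102 = 28711.87722
P_0 = D_1/(1+r)^1 + D_2/(1+r)^2 + D_3/(1+r)^3 + D_4/(1+r)^4 + D_5/(1+r)^5 + TV/(1+r)^5
    = 1576.43627 + 1603.32342 + 1630.66915 + 1658.48128 + 1686.76777 + 16735.38216 = 24891.06004

€24891.06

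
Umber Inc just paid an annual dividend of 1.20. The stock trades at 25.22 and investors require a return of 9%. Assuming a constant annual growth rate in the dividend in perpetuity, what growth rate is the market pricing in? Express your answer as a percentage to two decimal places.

4.05%

P = D₀(1+g)/(r−g) ⇒ P(r−g) = D₀(1+g) ⇒ g(P+D₀) = P·r − D₀
g = (P·r − D₀)/(P + D₀) = (25.22×0.09 − 1.20) / (25.22 + 1.20) = 0.040492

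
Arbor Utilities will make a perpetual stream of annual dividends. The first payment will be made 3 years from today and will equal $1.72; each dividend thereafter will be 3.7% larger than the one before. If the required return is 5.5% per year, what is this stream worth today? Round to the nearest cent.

$85.85

Value at end of year 2: C₁ / (r − g) = $1.72 / (0.055 − 0.037) = $95.5556
Discount to today: PV = $95.5556 / (1 + 0.055)^2 = $95.5556 / 1.113025 = $85.85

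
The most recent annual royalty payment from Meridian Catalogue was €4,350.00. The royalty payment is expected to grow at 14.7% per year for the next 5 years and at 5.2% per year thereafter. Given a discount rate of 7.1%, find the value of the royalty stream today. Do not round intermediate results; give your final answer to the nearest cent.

€366171.45

D_1 = 4989.45000
D_2 = 5722.89915
D_3 = 6564.16533
D_4 = 7529.09763
D_5 = 8635.87498
Terminal value at year 5: TV = D_5×(1+g_2)/(r−g_2) = 9084.94048/0.019 = 478154.76200
P_0 = D_1/(1+r)^1 + D_2/(1+r)^2 + D_3/(1+r)^3 + D_4/(1+r)^4 + D_5/(1+r)^5 + TV/(1+r)^5
    = 4658.68347 + 4989.27166 + 5343.31894 + 5722.49004 + 6128.56776 + 339329.12026 = 366171.45214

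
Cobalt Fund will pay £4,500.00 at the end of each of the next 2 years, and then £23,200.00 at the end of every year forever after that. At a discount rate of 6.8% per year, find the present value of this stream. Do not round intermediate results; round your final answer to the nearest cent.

PV of 2-year annuity: £4,500.00 × [1 − (1+0.068)^−2] / 0.068 = 8158.69208
Perpetuity value at year 2: £23,200.00 / 0.068 = 341176.47059
PV of perpetuity: 341176.47059 / (1+0.068)^2 = 299113.88029
Total PV = 8158.69208 + 299113.88029 = 307272.57237

£307272.57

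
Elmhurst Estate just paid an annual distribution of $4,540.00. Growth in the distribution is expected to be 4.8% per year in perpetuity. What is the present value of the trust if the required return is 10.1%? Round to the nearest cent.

$89772.08

D₁ = D₀ × (1 + g) = $4,540.00 × 1.048 = $4,757.9200
Growing perpetuity: P = D₁ / (r − g) = $4,757.9200 / (0.101 − 0.048) = $89,772.08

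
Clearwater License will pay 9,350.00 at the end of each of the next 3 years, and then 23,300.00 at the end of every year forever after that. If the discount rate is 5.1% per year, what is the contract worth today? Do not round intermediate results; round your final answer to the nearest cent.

PV of 3-year annuity: 9,350.00 × [1 − (1+0.051)^−3] / 0.051 = 25414.73278
Perpetuity value at year 3: 23,300.00 / 0.051 = 456862.74510
PV of perpetuity: 456862.74510 / (1+0.051)^3 = 393529.77463
Total PV = 25414.73278 + 393529.77463 = 418944.50741

418944.51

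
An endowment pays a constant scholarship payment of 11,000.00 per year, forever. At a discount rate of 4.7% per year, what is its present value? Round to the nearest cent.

234042.55

Level perpetuity: PV = C / r = 11,000.00 / 0.047 = 234,042.55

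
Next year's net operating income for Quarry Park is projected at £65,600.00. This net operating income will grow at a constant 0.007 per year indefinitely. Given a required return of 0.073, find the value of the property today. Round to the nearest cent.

£993939.39

Growing perpetuity: P = D₁ / (r − g) = £65,600.0000 / (0.073 − 0.007) = £993,939.39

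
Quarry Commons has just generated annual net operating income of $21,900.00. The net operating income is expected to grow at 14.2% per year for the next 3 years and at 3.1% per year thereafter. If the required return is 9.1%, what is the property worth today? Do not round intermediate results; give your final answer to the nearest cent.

D_1 = 25009.80000
D_2 = 28561.19160
D_3 = 32616.88081
Terminal value at year 3: TV = D_3×(1+g_2)/(r−g_2) = 33628.00411/0.06 = 560466.73520
P_0 = D_1/(1+r)^1 + D_2/(1+r)^2 + D_3/(1+r)^3 + TV/(1+r)^3
    = 22923.73969 + 23995.33522 + 25117.02367 + 431594.19000 = 503630.28858

$503630.29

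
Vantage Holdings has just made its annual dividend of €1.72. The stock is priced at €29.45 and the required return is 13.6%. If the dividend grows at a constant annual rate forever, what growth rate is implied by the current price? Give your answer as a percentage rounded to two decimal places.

P = D₀(1+g)/(r−g) ⇒ P(r−g) = D₀(1+g) ⇒ g(P+D₀) = P·r − D₀
g = (P·r − D₀)/(P + D₀) = (€29.45×0.136 − €1.72) / (€29.45 + €1.72) = 0.073314

7.33%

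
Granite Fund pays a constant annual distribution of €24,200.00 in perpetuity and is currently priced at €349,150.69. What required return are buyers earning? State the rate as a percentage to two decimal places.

6.93%

P = C/r ⇒ r = C/P = €24,200.00/€349,150.69 = 0.069311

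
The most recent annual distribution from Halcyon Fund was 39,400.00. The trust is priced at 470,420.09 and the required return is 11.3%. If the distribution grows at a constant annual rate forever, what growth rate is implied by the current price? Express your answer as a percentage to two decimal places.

2.70%

P = D₀(1+g)/(r−g) ⇒ P(r−g) = D₀(1+g) ⇒ g(P+D₀) = P·r − D₀
g = (P·r − D₀)/(P + D₀) = (470,420.09×0.113 − 39,400.00) / (470,420.09 + 39,400.00) = 0.026985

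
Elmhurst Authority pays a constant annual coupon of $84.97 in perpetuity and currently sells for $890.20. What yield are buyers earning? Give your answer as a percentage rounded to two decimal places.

P = C/r ⇒ r = C/P = $84.97/$890.20 = 0.095450

9.55%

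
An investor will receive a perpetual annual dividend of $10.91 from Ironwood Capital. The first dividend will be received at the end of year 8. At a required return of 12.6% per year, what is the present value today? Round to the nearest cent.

$37.73

Value at end of year 7: C / r = $10.91 / 0.126 = $86.5873
Discount to today: PV = $86.5873 / (1 + 0.126)^7 = $86.5873 / 2.294926 = $37.73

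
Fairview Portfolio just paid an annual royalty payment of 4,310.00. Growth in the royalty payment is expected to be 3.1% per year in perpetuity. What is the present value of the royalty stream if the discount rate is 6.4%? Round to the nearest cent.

D₁ = D₀ × (1 + g) = 4,310.00 × 1.031 = 4,443.6100
Growing perpetuity: P = D₁ / (r − g) = 4,443.6100 / (0.064 − 0.031) = 134,654.85

134654.85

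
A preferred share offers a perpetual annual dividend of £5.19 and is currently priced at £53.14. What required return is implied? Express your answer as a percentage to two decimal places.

9.77%

P = C/r ⇒ r = C/P = £5.19/£53.14 = 0.097667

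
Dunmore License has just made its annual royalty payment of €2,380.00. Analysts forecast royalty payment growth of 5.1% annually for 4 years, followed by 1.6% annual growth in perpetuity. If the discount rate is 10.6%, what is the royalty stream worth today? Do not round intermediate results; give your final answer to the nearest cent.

€30302.66

D_1 = 2501.38000
D_2 = 2628.95038
D_3 = 2763.02685
D_4 = 2903.94122
Terminal value at year 4: TV = D_4×(1+g_2)/(r−g_2) = 2950.40428/0.09 = 32782.26976
P_0 = D_1/(1+r)^1 + D_2/(1+r)^2 + D_3/(1+r)^3 + D_4/(1+r)^4 + TV/(1+r)^4
    = 2261.64557 + 2149.17676 + 2042.30088 + 1940.73980 + 21908.79601 = 30302.65902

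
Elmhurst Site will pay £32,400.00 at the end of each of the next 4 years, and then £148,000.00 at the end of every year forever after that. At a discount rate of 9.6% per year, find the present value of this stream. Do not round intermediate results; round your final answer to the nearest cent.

£1172034.67

PV of 4-year annuity: £32,400.00 × [1 − (1+0.096)^−4] / 0.096 = 103599.27897
Perpetuity value at year 4: £148,000.00 / 0.096 = 1541666.66667
PV of perpetuity: 1541666.66667 / (1+0.096)^4 = 1068435.39234
Total PV = 103599.27897 + 1068435.39234 = 1172034.67131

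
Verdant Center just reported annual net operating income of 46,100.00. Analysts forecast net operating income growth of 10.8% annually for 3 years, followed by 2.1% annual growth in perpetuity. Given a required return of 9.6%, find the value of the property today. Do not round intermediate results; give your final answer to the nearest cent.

D_1 = 51078.80000
D_2 = 56595.31040
D_3 = 62707.60392
Terminal value at year 3: TV = D_3×(1+g_2)/(r−g_2) = 64024.46361/0.075 = 853659.51474
P_0 = D_1/(1+r)^1 + D_2/(1+r)^2 + D_3/(1+r)^3 + TV/(1+r)^3
    = 46604.74453 + 47115.01545 + 47630.87328 + 648414.95498 = 789765.58824

789765.59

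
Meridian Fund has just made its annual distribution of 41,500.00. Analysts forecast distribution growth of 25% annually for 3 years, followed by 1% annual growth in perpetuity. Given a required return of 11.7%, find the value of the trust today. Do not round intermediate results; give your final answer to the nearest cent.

705551.28

D_1 = 51875.00000
D_2 = 64843.75000
D_3 = 81054.68750
Terminal value at year 3: TV = D_3×(1+g_2)/(r−g_2) = 81865.23438/0.107 = 765095.64836
P_0 = D_1/(1+r)^1 + D_2/(1+r)^2 + D_3/(1+r)^3 + TV/(1+r)^3
    = 46441.36079 + 51971.08414 + 58159.22576 + 548979.60765 = 705551.27834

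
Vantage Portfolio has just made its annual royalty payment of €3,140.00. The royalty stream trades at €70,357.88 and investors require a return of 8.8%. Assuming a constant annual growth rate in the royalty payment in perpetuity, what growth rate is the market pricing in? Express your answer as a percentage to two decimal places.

P = D₀(1+g)/(r−g) ⇒ P(r−g) = D₀(1+g) ⇒ g(P+D₀) = P·r − D₀
g = (P·r − D₀)/(P + D₀) = (€70,357.88×0.088 − €3,140.00) / (€70,357.88 + €3,140.00) = 0.041518

4.15%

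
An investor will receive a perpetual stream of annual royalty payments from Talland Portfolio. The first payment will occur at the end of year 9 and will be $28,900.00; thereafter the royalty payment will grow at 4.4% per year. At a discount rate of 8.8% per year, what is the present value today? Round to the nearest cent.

Value at end of year 8: C₁ / (r − g) = $28,900.00 / (0.088 − 0.044) = $656,818.1818
Discount to today: PV = $656,818.1818 / (1 + 0.088)^8 = $656,818.1818 / 1.963501 = $334,513.77

$334513.77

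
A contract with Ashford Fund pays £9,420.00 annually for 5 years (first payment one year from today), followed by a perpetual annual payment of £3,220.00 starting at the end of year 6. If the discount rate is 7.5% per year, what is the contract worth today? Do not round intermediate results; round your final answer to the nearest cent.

£68017.82

PV of 5-year annuity: £9,420.00 × [1 − (1+0.075)^−5] / 0.075 = 38112.23578
Perpetuity value at year 5: £3,220.00 / 0.075 = 42933.33333
PV of perpetuity: 42933.33333 / (1+0.075)^5 = 29905.58395
Total PV = 38112.23578 + 29905.58395 = 68017.81973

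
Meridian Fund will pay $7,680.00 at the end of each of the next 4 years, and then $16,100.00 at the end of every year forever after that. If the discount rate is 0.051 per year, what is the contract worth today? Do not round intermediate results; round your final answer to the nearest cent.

$285898.60

PV of 4-year annuity: $7,680.00 × [1 − (1+0.051)^−4] / 0.051 = 27169.75916
Perpetuity value at year 4: $16,100.00 / 0.051 = 315686.27451
PV of perpetuity: 315686.27451 / (1+0.051)^4 = 258728.83669
Total PV = 27169.75916 + 258728.83669 = 285898.59585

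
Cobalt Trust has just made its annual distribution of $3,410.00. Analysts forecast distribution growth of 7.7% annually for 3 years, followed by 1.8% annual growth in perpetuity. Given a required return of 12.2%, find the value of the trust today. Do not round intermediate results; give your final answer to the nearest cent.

$38952.56

D_1 = 3672.57000
D_2 = 3955.35789
D_3 = 4259.92045
Terminal value at year 3: TV = D_3×(1+g_2)/(r−g_2) = 4336.59902/0.104 = 41698.06746
P_0 = D_1/(1+r)^1 + D_2/(1+r)^2 + D_3/(1+r)^3 + TV/(1+r)^3
    = 3273.23529 + 3141.95580 + 3015.94153 + 29521.42770 = 38952.56033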